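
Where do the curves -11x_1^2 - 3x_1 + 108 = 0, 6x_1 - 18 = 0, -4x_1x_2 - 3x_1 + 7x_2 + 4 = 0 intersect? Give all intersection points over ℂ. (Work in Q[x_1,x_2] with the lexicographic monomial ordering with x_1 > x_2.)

Compute a lex Gröbner basis by Buchberger's algorithm.
f_1 = -11x_1^2 - 3x_1 + 108, LT = x_1^2.
f_2 = 6x_1 - 18, LT = x_1.
f_3 = -4x_1x_2 - 3x_1 + 7x_2 + 4, LT = x_1x_2.

S(f_1,f_3): lcm = x_1^2x_2. S = -3/4x_1^2 + 89/44x_1x_2 + x_1 - 108/11x_2.
  leading term x_1^2: subtract (3/44)·f_1 from -3/4x_1^2 + 89/44x_1x_2 + x_1 - 108/11x_2 → 89/44x_1x_2 + 53/44x_1 - 108/11x_2 - 81/11
  leading term x_1x_2: subtract (89/264x_2)·f_2 from 89/44x_1x_2 + 53/44x_1 - 108/11x_2 - 81/11 → 53/44x_1 - 15/4x_2 - 81/11
  leading term x_1: subtract (53/264)·f_2 from 53/44x_1 - 15/4x_2 - 81/11 → -15/4x_2 - 15/4
  leading term x_2: no divisor's leading term divides it; move -15/4x_2 to the remainder.
  leading term 1: no divisor's leading term divides it; move -15/4 to the remainder.
  remainder -15/4x_2 - 15/4 ≠ 0; add h_4 = -15/4x_2 - 15/4 to the basis.

The other S-polynomials (S(f_1,f_2), S(f_2,f_3), S(f_1,h_4), S(f_2,h_4), S(f_3,h_4)) all reduce to 0 modulo the current basis, so we have a Gröbner basis.
Inter-reduce: drop elements whose leading term is divisible by another's, tail-reduce, and make monic.
Reduced Gröbner basis: {x_1 - 3, x_2 + 1}.

A lex Gröbner basis eliminates variables successively. Here x_2 + 1 depends only on x_2, with roots {-1}; lifting each root through the earlier basis elements recovers the full solutions.
  x_2 = -1: the earlier basis element becomes x_1 - 3 = 0, giving x_1 = 3 — point (3, -1).

{(3, -1)}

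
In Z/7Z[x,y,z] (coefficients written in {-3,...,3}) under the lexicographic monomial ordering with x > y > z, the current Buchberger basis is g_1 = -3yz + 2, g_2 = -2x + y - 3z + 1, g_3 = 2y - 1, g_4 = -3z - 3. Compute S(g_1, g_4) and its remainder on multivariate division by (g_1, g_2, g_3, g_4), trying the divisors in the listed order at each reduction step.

lcm(LM(g_1), LM(g_4)) = yz.
S = (lcm/LT(g_1))·g_1 − (lcm/LT(g_4))·g_4 = -y - 3.
Reduce S modulo (g_1, g_2, g_3, g_4) in that order:
  leading term y: subtract (3)·g_3 from -y - 3 → 0
The remainder is 0, so this S-polynomial contributes no new basis element.

S(g_1, g_4) = -y - 3; remainder on division = 0.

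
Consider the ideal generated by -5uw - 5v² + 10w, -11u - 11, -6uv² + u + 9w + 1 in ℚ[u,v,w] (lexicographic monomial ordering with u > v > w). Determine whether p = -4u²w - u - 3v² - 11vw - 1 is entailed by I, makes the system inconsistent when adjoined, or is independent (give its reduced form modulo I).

-4u²w - u - 3v² - 11vw - 1 lies in I (it reduces to 0).

First compute the reduced Gröbner basis of I by Buchberger's algorithm.
f_1 = -5uw - 5v² + 10w, LT = uw.
f_2 = -11u - 11, LT = u.
f_3 = -6uv² + u + 9w + 1, LT = uv².

S(f_1,f_2): lcm = uw. S = v² - 3w.
  reduce S modulo (f_1, f_2, f_3):
  remainder v² - 3w ≠ 0; add h_4 = v² - 3w to the basis.

S(f_1,f_3): lcm = uv²w. S = ⅙uw + v⁴ - 2v²w + 3/2w² + ⅙w.
  reduce S modulo (f_1, f_2, f_3, h_4):
  remainder 9/2w² ≠ 0; add h_5 = 9/2w² to the basis.

S(f_2,f_3): lcm = uv². S = ⅙u + v² + 3/2w + ⅙.
  reduce S modulo (f_1, f_2, f_3, h_4, h_5):
  remainder 9/2w ≠ 0; add h_6 = 9/2w to the basis.

The other S-polynomials (S(f_1,h_4), S(f_2,h_4), S(f_3,h_4), S(f_1,h_5), S(f_2,h_5), S(f_3,h_5), S(h_4,h_5), S(f_1,h_6), S(f_2,h_6), S(f_3,h_6), S(h_4,h_6), S(h_5,h_6)) all reduce to 0 modulo the current basis, so we have a Gröbner basis.
Inter-reduce: drop elements whose leading term is divisible by another's, tail-reduce, and make monic.
Reduced Gröbner basis: {u + 1, v², w}.
Label its elements g_1 = u + 1, g_2 = v², g_3 = w.

Reduce p = -4u²w - u - 3v² - 11vw - 1 modulo G:
  leading term u²w: subtract (-4uw)·g_1 from -4u²w - u - 3v² - 11vw - 1 → 4uw - u - 3v² - 11vw - 1
  leading term uw: subtract (4w)·g_1 from 4uw - u - 3v² - 11vw - 1 → -u - 3v² - 11vw - 4w - 1
  leading term u: subtract (-1)·g_1 from -u - 3v² - 11vw - 4w - 1 → -3v² - 11vw - 4w
  leading term v²: subtract (-3)·g_2 from -3v² - 11vw - 4w → -11vw - 4w
  leading term vw: subtract (-11v)·g_3 from -11vw - 4w → -4w
  leading term w: subtract (-4)·g_3 from -4w → 0
  normal form = 0.
Since the normal form is 0, p ∈ I.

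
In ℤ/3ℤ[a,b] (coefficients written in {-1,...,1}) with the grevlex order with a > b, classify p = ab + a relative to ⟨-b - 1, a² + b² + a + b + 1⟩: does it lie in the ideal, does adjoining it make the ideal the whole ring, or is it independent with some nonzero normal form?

First compute the reduced Gröbner basis of I by Buchberger's algorithm.
f_1 = -b - 1, LT = b.
f_2 = a² + b² + a + b + 1, LT = a².

The S-polynomials (S(f_1,f_2)) all reduce to 0 modulo the current basis, so we have a Gröbner basis.
Inter-reduce: drop elements whose leading term is divisible by another's, tail-reduce, and make monic.
Reduced Gröbner basis: {a² + a + 1, b + 1}.
Label its elements g_1 = a² + a + 1, g_2 = b + 1.

Reduce p = ab + a modulo G:
  leading term ab: subtract (a)·g_2 from ab + a → 0
  normal form = 0.
Since the normal form is 0, p ∈ I.

ab + a lies in I (it reduces to 0).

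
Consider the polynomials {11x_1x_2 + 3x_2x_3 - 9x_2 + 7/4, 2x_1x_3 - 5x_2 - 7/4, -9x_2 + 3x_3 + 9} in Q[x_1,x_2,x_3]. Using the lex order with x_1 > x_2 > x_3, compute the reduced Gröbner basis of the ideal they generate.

f_1 = 11x_1x_2 + 3x_2x_3 - 9x_2 + 7/4, LT = x_1x_2.
f_2 = 2x_1x_3 - 5x_2 - 7/4, LT = x_1x_3.
f_3 = -9x_2 + 3x_3 + 9, LT = x_2.

S(f_1,f_2): lcm = x_1x_2x_3. S = 5/2x_2^2 + 3/11x_2x_3^2 - 9/11x_2x_3 + 7/8x_2 + 7/44x_3.
  leading term x_2^2: subtract (-5/18x_2)·f_3 from 5/2x_2^2 + 3/11x_2x_3^2 - 9/11x_2x_3 + 7/8x_2 + 7/44x_3 → 3/11x_2x_3^2 + 1/66x_2x_3 + 27/8x_2 + 7/44x_3
  leading term x_2x_3^2: subtract (-1/33x_3^2)·f_3 from 3/11x_2x_3^2 + 1/66x_2x_3 + 27/8x_2 + 7/44x_3 → 1/66x_2x_3 + 27/8x_2 + 1/11x_3^3 + 3/11x_3^2 + 7/44x_3
  leading term x_2x_3: subtract (-1/594x_3)·f_3 from 1/66x_2x_3 + 27/8x_2 + 1/11x_3^3 + 3/11x_3^2 + 7/44x_3 → 27/8x_2 + 1/11x_3^3 + 5/18x_3^2 + 23/132x_3
  leading term x_2: subtract (-3/8)·f_3 from 27/8x_2 + 1/11x_3^3 + 5/18x_3^2 + 23/132x_3 → 1/11x_3^3 + 5/18x_3^2 + 343/264x_3 + 27/8
  leading term x_3^3: no divisor's leading term divides it; move 1/11x_3^3 to the remainder.
  leading term x_3^2: no divisor's leading term divides it; move 5/18x_3^2 to the remainder.
  leading term x_3: no divisor's leading term divides it; move 343/264x_3 to the remainder.
  leading term 1: no divisor's leading term divides it; move 27/8 to the remainder.
  remainder 1/11x_3^3 + 5/18x_3^2 + 343/264x_3 + 27/8 ≠ 0; add g_4 = 1/11x_3^3 + 5/18x_3^2 + 343/264x_3 + 27/8 to the basis.

S(f_1,f_3): lcm = x_1x_2. S = 1/3x_1x_3 + x_1 + 3/11x_2x_3 - 9/11x_2 + 7/44.
  leading term x_1x_3: subtract (1/6)·f_2 from 1/3x_1x_3 + x_1 + 3/11x_2x_3 - 9/11x_2 + 7/44 → x_1 + 3/11x_2x_3 + 1/66x_2 + 119/264
  leading term x_1: no divisor's leading term divides it; move x_1 to the remainder.
  leading term x_2x_3: subtract (-1/33x_3)·f_3 from 3/11x_2x_3 + 1/66x_2 + 119/264 → 1/66x_2 + 1/11x_3^2 + 3/11x_3 + 119/264
  leading term x_2: subtract (-1/594)·f_3 from 1/66x_2 + 1/11x_3^2 + 3/11x_3 + 119/264 → 1/11x_3^2 + 5/18x_3 + 41/88
  leading term x_3^2: no divisor's leading term divides it; move 1/11x_3^2 to the remainder.
  leading term x_3: no divisor's leading term divides it; move 5/18x_3 to the remainder.
  leading term 1: no divisor's leading term divides it; move 41/88 to the remainder.
  remainder x_1 + 1/11x_3^2 + 5/18x_3 + 41/88 ≠ 0; add g_5 = x_1 + 1/11x_3^2 + 5/18x_3 + 41/88 to the basis.

The other S-polynomials (S(f_2,f_3), S(f_1,g_4), S(f_2,g_4), S(f_3,g_4), S(f_1,g_5), S(f_2,g_5), S(f_3,g_5), S(g_4,g_5)) all reduce to 0 modulo the current basis, so we have a Gröbner basis.
Inter-reduce: drop elements whose leading term is divisible by another's, tail-reduce, and make monic.

G = {x_1 + 1/11x_3^2 + 5/18x_3 + 41/88, x_2 - 1/3x_3 - 1, x_3^3 + 55/18x_3^2 + 343/24x_3 + 297/8}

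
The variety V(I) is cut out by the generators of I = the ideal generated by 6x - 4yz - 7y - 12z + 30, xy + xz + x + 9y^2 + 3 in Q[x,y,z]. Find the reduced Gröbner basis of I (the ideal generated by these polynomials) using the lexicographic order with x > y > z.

G = {x - 2/3yz - 7/6y - 2z + 5, y^2z + 61/4y^2 + yz^2 + 23/4yz - 23/4y + 3z^2 - 9/2z - 3}

f_1 = 6x - 4yz - 7y - 12z + 30, LT = x.
f_2 = xy + xz + x + 9y^2 + 3, LT = xy.

S(f_1,f_2): lcm = xy. S = -xz - x - 2/3y^2z - 61/6y^2 - 2yz + 5y - 3.
  leading term xz: subtract (-1/6z)·f_1 from -xz - x - 2/3y^2z - 61/6y^2 - 2yz + 5y - 3 → -x - 2/3y^2z - 61/6y^2 - 2/3yz^2 - 19/6yz + 5y - 2z^2 + 5z - 3
  leading term x: subtract (-1/6)·f_1 from -x - 2/3y^2z - 61/6y^2 - 2/3yz^2 - 19/6yz + 5y - 2z^2 + 5z - 3 → -2/3y^2z - 61/6y^2 - 2/3yz^2 - 23/6yz + 23/6y - 2z^2 + 3z + 2
  leading term y^2z: no divisor's leading term divides it; move -2/3y^2z to the remainder.
  leading term y^2: no divisor's leading term divides it; move -61/6y^2 to the remainder.
  leading term yz^2: no divisor's leading term divides it; move -2/3yz^2 to the remainder.
  leading term yz: no divisor's leading term divides it; move -23/6yz to the remainder.
  leading term y: no divisor's leading term divides it; move 23/6y to the remainder.
  leading term z^2: no divisor's leading term divides it; move -2z^2 to the remainder.
  leading term z: no divisor's leading term divides it; move 3z to the remainder.
  leading term 1: no divisor's leading term divides it; move 2 to the remainder.
  remainder -2/3y^2z - 61/6y^2 - 2/3yz^2 - 23/6yz + 23/6y - 2z^2 + 3z + 2 ≠ 0; add g_3 = -2/3y^2z - 61/6y^2 - 2/3yz^2 - 23/6yz + 23/6y - 2z^2 + 3z + 2 to the basis.

The other S-polynomials (S(f_1,g_3), S(f_2,g_3)) all reduce to 0 modulo the current basis, so we have a Gröbner basis.
Inter-reduce: drop elements whose leading term is divisible by another's, tail-reduce, and make monic.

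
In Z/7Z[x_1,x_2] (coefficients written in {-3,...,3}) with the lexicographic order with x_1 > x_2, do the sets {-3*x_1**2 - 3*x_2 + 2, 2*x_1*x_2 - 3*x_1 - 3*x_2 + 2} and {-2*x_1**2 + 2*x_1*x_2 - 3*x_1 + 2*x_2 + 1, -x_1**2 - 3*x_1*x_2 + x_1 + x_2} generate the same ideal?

No, the ideals differ.

Two ideals are equal iff their reduced Gröbner bases coincide (the reduced basis is unique for a fixed ordering).
Buchberger on the first generating set:
f_1 = -3*x_1**2 - 3*x_2 + 2, LT = x_1**2.
f_2 = 2*x_1*x_2 - 3*x_1 - 3*x_2 + 2, LT = x_1*x_2.

S(f_1,f_2): lcm = x_1**2*x_2. S = -2*x_1**2 - 2*x_1*x_2 - x_1 + x_2**2 - 3*x_2.
  leading term x_1**2: subtract (3)·f_1 from -2*x_1**2 - 2*x_1*x_2 - x_1 + x_2**2 - 3*x_2 → -2*x_1*x_2 - x_1 + x_2**2 - x_2 + 1
  leading term x_1*x_2: subtract (-1)·f_2 from -2*x_1*x_2 - x_1 + x_2**2 - x_2 + 1 → 3*x_1 + x_2**2 + 3*x_2 + 3
  leading term x_1: no divisor's leading term divides it; move 3*x_1 to the remainder.
  leading term x_2**2: no divisor's leading term divides it; move x_2**2 to the remainder.
  leading term x_2: no divisor's leading term divides it; move 3*x_2 to the remainder.
  leading term 1: no divisor's leading term divides it; move 3 to the remainder.
  remainder 3*x_1 + x_2**2 + 3*x_2 + 3 ≠ 0; add g_3 = 3*x_1 + x_2**2 + 3*x_2 + 3 to the basis.

S(f_2,g_3): lcm = x_1*x_2. S = 2*x_1 + 2*x_2**3 - x_2**2 + x_2 + 1.
  leading term x_1: subtract (3)·g_3 from 2*x_1 + 2*x_2**3 - x_2**2 + x_2 + 1 → 2*x_2**3 + 3*x_2**2 - x_2 - 1
  leading term x_2**3: no divisor's leading term divides it; move 2*x_2**3 to the remainder.
  leading term x_2**2: no divisor's leading term divides it; move 3*x_2**2 to the remainder.
  leading term x_2: no divisor's leading term divides it; move -x_2 to the remainder.
  leading term 1: no divisor's leading term divides it; move -1 to the remainder.
  remainder 2*x_2**3 + 3*x_2**2 - x_2 - 1 ≠ 0; add g_4 = 2*x_2**3 + 3*x_2**2 - x_2 - 1 to the basis.

The other S-polynomials (S(f_1,g_3), S(f_1,g_4), S(f_2,g_4), S(g_3,g_4)) all reduce to 0 modulo the current basis, so we have a Gröbner basis.
Inter-reduce: drop elements whose leading term is divisible by another's, tail-reduce, and make monic.
Reduced Gröbner basis: {x_1 - 2*x_2**2 + x_2 + 1, x_2**3 - 2*x_2**2 + 3*x_2 + 3}.

Buchberger on the second generating set:
h_1 = -2*x_1**2 + 2*x_1*x_2 - 3*x_1 + 2*x_2 + 1, LT = x_1**2.
h_2 = -x_1**2 - 3*x_1*x_2 + x_1 + x_2, LT = x_1**2.

S(h_1,h_2): lcm = x_1**2. S = 3*x_1*x_2 - x_1 + 3.
  leading term x_1*x_2: no divisor's leading term divides it; move 3*x_1*x_2 to the remainder.
  leading term x_1: no divisor's leading term divides it; move -x_1 to the remainder.
  leading term 1: no divisor's leading term divides it; move 3 to the remainder.
  remainder 3*x_1*x_2 - x_1 + 3 ≠ 0; add k_3 = 3*x_1*x_2 - x_1 + 3 to the basis.

S(h_1,k_3): lcm = x_1**2*x_2. S = -2*x_1**2 - x_1*x_2**2 - 2*x_1*x_2 - x_1 - x_2**2 + 3*x_2.
  leading term x_1**2: subtract (1)·h_1 from -2*x_1**2 - x_1*x_2**2 - 2*x_1*x_2 - x_1 - x_2**2 + 3*x_2 → -x_1*x_2**2 + 3*x_1*x_2 + 2*x_1 - x_2**2 + x_2 - 1
  leading term x_1*x_2**2: subtract (2*x_2)·k_3 from -x_1*x_2**2 + 3*x_1*x_2 + 2*x_1 - x_2**2 + x_2 - 1 → -2*x_1*x_2 + 2*x_1 - x_2**2 + 2*x_2 - 1
  leading term x_1*x_2: subtract (-3)·k_3 from -2*x_1*x_2 + 2*x_1 - x_2**2 + 2*x_2 - 1 → -x_1 - x_2**2 + 2*x_2 + 1
  leading term x_1: no divisor's leading term divides it; move -x_1 to the remainder.
  leading term x_2**2: no divisor's leading term divides it; move -x_2**2 to the remainder.
  leading term x_2: no divisor's leading term divides it; move 2*x_2 to the remainder.
  leading term 1: no divisor's leading term divides it; move 1 to the remainder.
  remainder -x_1 - x_2**2 + 2*x_2 + 1 ≠ 0; add k_4 = -x_1 - x_2**2 + 2*x_2 + 1 to the basis.

S(k_3,k_4): lcm = x_1*x_2. S = 2*x_1 - x_2**3 + 2*x_2**2 + x_2 + 1.
  leading term x_1: subtract (-2)·k_4 from 2*x_1 - x_2**3 + 2*x_2**2 + x_2 + 1 → -x_2**3 - 2*x_2 + 3
  leading term x_2**3: no divisor's leading term divides it; move -x_2**3 to the remainder.
  leading term x_2: no divisor's leading term divides it; move -2*x_2 to the remainder.
  leading term 1: no divisor's leading term divides it; move 3 to the remainder.
  remainder -x_2**3 - 2*x_2 + 3 ≠ 0; add k_5 = -x_2**3 - 2*x_2 + 3 to the basis.

The other S-polynomials (S(h_2,k_3), S(h_1,k_4), S(h_2,k_4), S(h_1,k_5), S(h_2,k_5), S(k_3,k_5), S(k_4,k_5)) all reduce to 0 modulo the current basis, so we have a Gröbner basis.
Inter-reduce: drop elements whose leading term is divisible by another's, tail-reduce, and make monic.
Reduced Gröbner basis: {x_1 + x_2**2 - 2*x_2 - 1, x_2**3 + 2*x_2 - 3}.

Since the reduced bases disagree, the two ideals are not the same.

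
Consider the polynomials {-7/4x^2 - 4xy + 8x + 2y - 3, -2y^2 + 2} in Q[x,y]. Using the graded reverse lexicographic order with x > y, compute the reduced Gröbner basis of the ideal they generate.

f_1 = -7/4x^2 - 4xy + 8x + 2y - 3, LT = x^2.
f_2 = -2y^2 + 2, LT = y^2.

S(f_1,f_2): leading monomials are coprime, so the S-polynomial reduces to 0 (Buchberger's first criterion).
Every S-polynomial of the final basis reduces to 0, so we have a Gröbner basis.

G = {x^2 + 16/7xy - 32/7x - 8/7y + 12/7, y^2 - 1}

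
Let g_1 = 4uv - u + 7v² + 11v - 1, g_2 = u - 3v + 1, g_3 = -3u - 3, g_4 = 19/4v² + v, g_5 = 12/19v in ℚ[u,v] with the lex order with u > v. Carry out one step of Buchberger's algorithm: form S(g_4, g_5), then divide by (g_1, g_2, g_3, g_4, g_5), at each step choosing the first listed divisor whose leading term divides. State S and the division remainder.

lcm(LM(g_4), LM(g_5)) = v².
S = (lcm/LT(g_4))·g_4 − (lcm/LT(g_5))·g_5 = 4/19v.
Reduce S modulo (g_1, g_2, g_3, g_4, g_5) in that order:
  leading term v: subtract (⅓)·g_5 from 4/19v → 0
The remainder is 0, so this S-polynomial contributes no new basis element.
This is the inner loop of Buchberger's algorithm — each nonzero remainder becomes a new basis element.

S(g_4, g_5) = 4/19v; remainder on division = 0.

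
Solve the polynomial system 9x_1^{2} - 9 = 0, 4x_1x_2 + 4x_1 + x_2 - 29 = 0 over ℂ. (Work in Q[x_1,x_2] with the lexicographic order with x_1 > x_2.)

{(-1, -11), (1, 5)}

Compute a lex Gröbner basis by Buchberger's algorithm.
f_1 = 9x_1^{2} - 9, LT = x_1^{2}.
f_2 = 4x_1x_2 + 4x_1 + x_2 - 29, LT = x_1x_2.

S(f_1,f_2): lcm = x_1^{2}x_2. S = -x_1^{2} - \tfrac{1}{4}x_1x_2 + \tfrac{29}{4}x_1 - x_2.
  leading term x_1^{2}: subtract (-\tfrac{1}{9})·f_1 from -x_1^{2} - \tfrac{1}{4}x_1x_2 + \tfrac{29}{4}x_1 - x_2 → -\tfrac{1}{4}x_1x_2 + \tfrac{29}{4}x_1 - x_2 - 1
  leading term x_1x_2: subtract (-\tfrac{1}{16})·f_2 from -\tfrac{1}{4}x_1x_2 + \tfrac{29}{4}x_1 - x_2 - 1 → \tfrac{15}{2}x_1 - \tfrac{15}{16}x_2 - \tfrac{45}{16}
  leading term x_1: no divisor's leading term divides it; move \tfrac{15}{2}x_1 to the remainder.
  leading term x_2: no divisor's leading term divides it; move -\tfrac{15}{16}x_2 to the remainder.
  leading term 1: no divisor's leading term divides it; move -\tfrac{45}{16} to the remainder.
  remainder \tfrac{15}{2}x_1 - \tfrac{15}{16}x_2 - \tfrac{45}{16} ≠ 0; add h_3 = \tfrac{15}{2}x_1 - \tfrac{15}{16}x_2 - \tfrac{45}{16} to the basis.

S(f_2,h_3): lcm = x_1x_2. S = x_1 + \tfrac{1}{8}x_2^{2} + \tfrac{5}{8}x_2 - \tfrac{29}{4}.
  leading term x_1: subtract (\tfrac{2}{15})·h_3 from x_1 + \tfrac{1}{8}x_2^{2} + \tfrac{5}{8}x_2 - \tfrac{29}{4} → \tfrac{1}{8}x_2^{2} + \tfrac{3}{4}x_2 - \tfrac{55}{8}
  leading term x_2^{2}: no divisor's leading term divides it; move \tfrac{1}{8}x_2^{2} to the remainder.
  leading term x_2: no divisor's leading term divides it; move \tfrac{3}{4}x_2 to the remainder.
  leading term 1: no divisor's leading term divides it; move -\tfrac{55}{8} to the remainder.
  remainder \tfrac{1}{8}x_2^{2} + \tfrac{3}{4}x_2 - \tfrac{55}{8} ≠ 0; add h_4 = \tfrac{1}{8}x_2^{2} + \tfrac{3}{4}x_2 - \tfrac{55}{8} to the basis.

The other S-polynomials (S(f_1,h_3), S(f_1,h_4), S(f_2,h_4), S(h_3,h_4)) all reduce to 0 modulo the current basis, so we have a Gröbner basis.
Inter-reduce: drop elements whose leading term is divisible by another's, tail-reduce, and make monic.
Reduced Gröbner basis: {x_1 - \tfrac{1}{8}x_2 - \tfrac{3}{8}, x_2^{2} + 6x_2 - 55}.

A lex Gröbner basis eliminates variables successively. Here x_2^{2} + 6x_2 - 55 depends only on x_2, with roots {-11, 5}; lifting each root through the earlier basis elements recovers the full solutions.
  x_2 = -11: the earlier basis element becomes x_1 + 1 = 0, giving x_1 = -1 — point (-1, -11).
  x_2 = 5: the earlier basis element becomes x_1 - 1 = 0, giving x_1 = 1 — point (1, 5).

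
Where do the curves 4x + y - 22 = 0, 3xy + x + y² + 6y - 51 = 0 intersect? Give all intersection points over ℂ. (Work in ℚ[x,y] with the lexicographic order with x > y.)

{(113/4, -91), (5, 2)}

Compute a lex Gröbner basis by Buchberger's algorithm.
f_1 = 4x + y - 22, LT = x.
f_2 = 3xy + x + y² + 6y - 51, LT = xy.

S(f_1,f_2): lcm = xy. S = -⅓x - 1/12y² - 15/2y + 17.
  leading term x: subtract (-1/12)·f_1 from -⅓x - 1/12y² - 15/2y + 17 → -1/12y² - 89/12y + 91/6
  leading term y²: no divisor's leading term divides it; move -1/12y² to the remainder.
  leading term y: no divisor's leading term divides it; move -89/12y to the remainder.
  leading term 1: no divisor's leading term divides it; move 91/6 to the remainder.
  remainder -1/12y² - 89/12y + 91/6 ≠ 0; add h_3 = -1/12y² - 89/12y + 91/6 to the basis.

The other S-polynomials (S(f_1,h_3), S(f_2,h_3)) all reduce to 0 modulo the current basis, so we have a Gröbner basis.
Inter-reduce: drop elements whose leading term is divisible by another's, tail-reduce, and make monic.
Reduced Gröbner basis: {x + ¼y - 11/2, y² + 89y - 182}.

Since the basis is lex-ordered, y² + 89y - 182 is univariate in y. Its roots are {-91, 2}. Back-substituting each root into the other basis elements fixes the other coordinates.
  y = -91: the earlier basis element becomes x - 113/4 = 0, giving x = 113/4 — point (113/4, -91).
  y = 2: the earlier basis element becomes x - 5 = 0, giving x = 5 — point (5, 2).
Check: every point annihilates each of the original generators.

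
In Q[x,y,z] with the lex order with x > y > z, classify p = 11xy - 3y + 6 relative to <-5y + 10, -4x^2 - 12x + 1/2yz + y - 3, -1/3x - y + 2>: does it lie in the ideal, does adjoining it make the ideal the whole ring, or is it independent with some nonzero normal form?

First compute the reduced Gröbner basis of I by Buchberger's algorithm.
f_1 = -5y + 10, LT = y.
f_2 = -4x^2 - 12x + 1/2yz + y - 3, LT = x^2.
f_3 = -1/3x - y + 2, LT = x.

S(f_2,f_3): lcm = x^2. S = -3xy + 9x - 1/8yz - 1/4y + 3/4.
  leading term xy: subtract (3/5x)·f_1 from -3xy + 9x - 1/8yz - 1/4y + 3/4 → 3x - 1/8yz - 1/4y + 3/4
  leading term x: subtract (-9)·f_3 from 3x - 1/8yz - 1/4y + 3/4 → -1/8yz - 37/4y + 75/4
  leading term yz: subtract (1/40z)·f_1 from -1/8yz - 37/4y + 75/4 → -37/4y - 1/4z + 75/4
  leading term y: subtract (37/20)·f_1 from -37/4y - 1/4z + 75/4 → -1/4z + 1/4
  leading term z: no divisor's leading term divides it; move -1/4z to the remainder.
  leading term 1: no divisor's leading term divides it; move 1/4 to the remainder.
  remainder -1/4z + 1/4 ≠ 0; add h_4 = -1/4z + 1/4 to the basis.

The other S-polynomials (S(f_1,f_2), S(f_1,f_3), S(f_1,h_4), S(f_2,h_4), S(f_3,h_4)) all reduce to 0 modulo the current basis, so we have a Gröbner basis.
Inter-reduce: drop elements whose leading term is divisible by another's, tail-reduce, and make monic.
Reduced Gröbner basis: {x, y - 2, z - 1}.
Label its elements g_1 = x, g_2 = y - 2, g_3 = z - 1.

Reduce p = 11xy - 3y + 6 modulo G:
  leading term xy: subtract (11y)·g_1 from 11xy - 3y + 6 → -3y + 6
  leading term y: subtract (-3)·g_2 from -3y + 6 → 0
  normal form = 0.
Since the normal form is 0, p ∈ I.

11xy - 3y + 6 lies in I (it reduces to 0).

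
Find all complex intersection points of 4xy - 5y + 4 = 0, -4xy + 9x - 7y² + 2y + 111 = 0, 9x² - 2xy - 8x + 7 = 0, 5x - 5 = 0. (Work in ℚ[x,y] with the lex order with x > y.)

Compute a lex Gröbner basis by Buchberger's algorithm.
f_1 = 4xy - 5y + 4, LT = xy.
f_2 = -4xy + 9x - 7y² + 2y + 111, LT = xy.
f_3 = 9x² - 2xy - 8x + 7, LT = x².
f_4 = 5x - 5, LT = x.

S(f_1,f_2): lcm = xy. S = 9/4x - 7/4y² - ¾y + 115/4.
  reduce S modulo (f_1, f_2, f_3, f_4):
  remainder -7/4y² - ¾y + 31 ≠ 0; add h_5 = -7/4y² - ¾y + 31 to the basis.

S(f_1,f_3): lcm = x²y. S = 2/9xy² - 13/36xy + x - 7/9y.
  reduce S modulo (f_1, f_2, f_3, f_4, h_5):
  remainder -1583/1008y + 1583/252 ≠ 0; add h_6 = -1583/1008y + 1583/252 to the basis.

The other S-polynomials (S(f_1,f_4), S(f_2,f_3), S(f_2,f_4), S(f_3,f_4), S(f_1,h_5), S(f_2,h_5), S(f_3,h_5), S(f_4,h_5), S(f_1,h_6), S(f_2,h_6), S(f_3,h_6), S(f_4,h_6), S(h_5,h_6)) all reduce to 0 modulo the current basis, so we have a Gröbner basis.
Inter-reduce: drop elements whose leading term is divisible by another's, tail-reduce, and make monic.
Reduced Gröbner basis: {x - 1, y - 4}.

The lex basis is triangular: the last element involves only y. Solving y - 4 = 0 gives y ∈ {4}; substituting each value into the earlier elements determines the remaining variables.
  y = 4: the earlier basis element becomes x - 1 = 0, giving x = 1 — point (1, 4).

{(1, 4)}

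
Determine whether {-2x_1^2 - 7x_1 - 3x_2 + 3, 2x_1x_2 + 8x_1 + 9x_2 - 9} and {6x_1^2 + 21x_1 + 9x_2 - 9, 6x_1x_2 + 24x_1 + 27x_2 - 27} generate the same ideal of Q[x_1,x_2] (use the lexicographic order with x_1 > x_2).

Yes, the ideals are equal.

For a fixed monomial order, each ideal has a unique reduced Gröbner basis; comparing bases decides equality.
Buchberger on the first generating set:
f_1 = -2x_1^2 - 7x_1 - 3x_2 + 3, LT = x_1^2.
f_2 = 2x_1x_2 + 8x_1 + 9x_2 - 9, LT = x_1x_2.

S(f_1,f_2): lcm = x_1^2x_2. S = -4x_1^2 - x_1x_2 + 9/2x_1 + 3/2x_2^2 - 3/2x_2.
  leading term x_1^2: subtract (2)·f_1 from -4x_1^2 - x_1x_2 + 9/2x_1 + 3/2x_2^2 - 3/2x_2 → -x_1x_2 + 37/2x_1 + 3/2x_2^2 + 9/2x_2 - 6
  leading term x_1x_2: subtract (-1/2)·f_2 from -x_1x_2 + 37/2x_1 + 3/2x_2^2 + 9/2x_2 - 6 → 45/2x_1 + 3/2x_2^2 + 9x_2 - 21/2
  leading term x_1: no divisor's leading term divides it; move 45/2x_1 to the remainder.
  leading term x_2^2: no divisor's leading term divides it; move 3/2x_2^2 to the remainder.
  leading term x_2: no divisor's leading term divides it; move 9x_2 to the remainder.
  leading term 1: no divisor's leading term divides it; move -21/2 to the remainder.
  remainder 45/2x_1 + 3/2x_2^2 + 9x_2 - 21/2 ≠ 0; add g_3 = 45/2x_1 + 3/2x_2^2 + 9x_2 - 21/2 to the basis.

S(f_2,g_3): lcm = x_1x_2. S = 4x_1 - 1/15x_2^3 - 2/5x_2^2 + 149/30x_2 - 9/2.
  leading term x_1: subtract (8/45)·g_3 from 4x_1 - 1/15x_2^3 - 2/5x_2^2 + 149/30x_2 - 9/2 → -1/15x_2^3 - 2/3x_2^2 + 101/30x_2 - 79/30
  leading term x_2^3: no divisor's leading term divides it; move -1/15x_2^3 to the remainder.
  leading term x_2^2: no divisor's leading term divides it; move -2/3x_2^2 to the remainder.
  leading term x_2: no divisor's leading term divides it; move 101/30x_2 to the remainder.
  leading term 1: no divisor's leading term divides it; move -79/30 to the remainder.
  remainder -1/15x_2^3 - 2/3x_2^2 + 101/30x_2 - 79/30 ≠ 0; add g_4 = -1/15x_2^3 - 2/3x_2^2 + 101/30x_2 - 79/30 to the basis.

The other S-polynomials (S(f_1,g_3), S(f_1,g_4), S(f_2,g_4), S(g_3,g_4)) all reduce to 0 modulo the current basis, so we have a Gröbner basis.
Inter-reduce: drop elements whose leading term is divisible by another's, tail-reduce, and make monic.
Reduced Gröbner basis: {x_1 + 1/15x_2^2 + 2/5x_2 - 7/15, x_2^3 + 10x_2^2 - 101/2x_2 + 79/2}.

Buchberger on the second generating set:
h_1 = 6x_1^2 + 21x_1 + 9x_2 - 9, LT = x_1^2.
h_2 = 6x_1x_2 + 24x_1 + 27x_2 - 27, LT = x_1x_2.

S(h_1,h_2): lcm = x_1^2x_2. S = -4x_1^2 - x_1x_2 + 9/2x_1 + 3/2x_2^2 - 3/2x_2.
  leading term x_1^2: subtract (-2/3)·h_1 from -4x_1^2 - x_1x_2 + 9/2x_1 + 3/2x_2^2 - 3/2x_2 → -x_1x_2 + 37/2x_1 + 3/2x_2^2 + 9/2x_2 - 6
  leading term x_1x_2: subtract (-1/6)·h_2 from -x_1x_2 + 37/2x_1 + 3/2x_2^2 + 9/2x_2 - 6 → 45/2x_1 + 3/2x_2^2 + 9x_2 - 21/2
  leading term x_1: no divisor's leading term divides it; move 45/2x_1 to the remainder.
  leading term x_2^2: no divisor's leading term divides it; move 3/2x_2^2 to the remainder.
  leading term x_2: no divisor's leading term divides it; move 9x_2 to the remainder.
  leading term 1: no divisor's leading term divides it; move -21/2 to the remainder.
  remainder 45/2x_1 + 3/2x_2^2 + 9x_2 - 21/2 ≠ 0; add k_3 = 45/2x_1 + 3/2x_2^2 + 9x_2 - 21/2 to the basis.

S(h_2,k_3): lcm = x_1x_2. S = 4x_1 - 1/15x_2^3 - 2/5x_2^2 + 149/30x_2 - 9/2.
  leading term x_1: subtract (8/45)·k_3 from 4x_1 - 1/15x_2^3 - 2/5x_2^2 + 149/30x_2 - 9/2 → -1/15x_2^3 - 2/3x_2^2 + 101/30x_2 - 79/30
  leading term x_2^3: no divisor's leading term divides it; move -1/15x_2^3 to the remainder.
  leading term x_2^2: no divisor's leading term divides it; move -2/3x_2^2 to the remainder.
  leading term x_2: no divisor's leading term divides it; move 101/30x_2 to the remainder.
  leading term 1: no divisor's leading term divides it; move -79/30 to the remainder.
  remainder -1/15x_2^3 - 2/3x_2^2 + 101/30x_2 - 79/30 ≠ 0; add k_4 = -1/15x_2^3 - 2/3x_2^2 + 101/30x_2 - 79/30 to the basis.

The other S-polynomials (S(h_1,k_3), S(h_1,k_4), S(h_2,k_4), S(k_3,k_4)) all reduce to 0 modulo the current basis, so we have a Gröbner basis.
Inter-reduce: drop elements whose leading term is divisible by another's, tail-reduce, and make monic.
Reduced Gröbner basis: {x_1 + 1/15x_2^2 + 2/5x_2 - 7/15, x_2^3 + 10x_2^2 - 101/2x_2 + 79/2}.

These coincide, so the ideals are equal.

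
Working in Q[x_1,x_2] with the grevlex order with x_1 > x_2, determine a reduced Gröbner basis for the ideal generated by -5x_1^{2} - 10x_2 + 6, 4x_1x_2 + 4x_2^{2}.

f_1 = -5x_1^{2} - 10x_2 + 6, LT = x_1^{2}.
f_2 = 4x_1x_2 + 4x_2^{2}, LT = x_1x_2.

S(f_1,f_2): lcm = x_1^{2}x_2. S = -x_1x_2^{2} + 2x_2^{2} - \tfrac{6}{5}x_2.
  reduce S modulo (f_1, f_2):
  remainder x_2^{3} + 2x_2^{2} - \tfrac{6}{5}x_2 ≠ 0; add g_3 = x_2^{3} + 2x_2^{2} - \tfrac{6}{5}x_2 to the basis.

The other S-polynomials (S(f_1,g_3), S(f_2,g_3)) all reduce to 0 modulo the current basis, so we have a Gröbner basis.

G = {x_2^{3} + 2x_2^{2} - \tfrac{6}{5}x_2, x_1^{2} + 2x_2 - \tfrac{6}{5}, x_1x_2 + x_2^{2}}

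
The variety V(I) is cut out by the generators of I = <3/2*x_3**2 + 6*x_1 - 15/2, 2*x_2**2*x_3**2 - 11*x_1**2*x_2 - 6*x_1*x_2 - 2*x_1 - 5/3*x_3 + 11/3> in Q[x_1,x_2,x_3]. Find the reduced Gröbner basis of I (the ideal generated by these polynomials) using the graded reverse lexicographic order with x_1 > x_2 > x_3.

G = {x_1**2*x_2 + 8/11*x_1*x_2**2 + 6/11*x_1*x_2 - 10/11*x_2**2 + 2/11*x_1 + 5/33*x_3 - 1/3, x_3**2 + 4*x_1 - 5}

f_1 = 3/2*x_3**2 + 6*x_1 - 15/2, LT = x_3**2.
f_2 = 2*x_2**2*x_3**2 - 11*x_1**2*x_2 - 6*x_1*x_2 - 2*x_1 - 5/3*x_3 + 11/3, LT = x_2**2*x_3**2.

S(f_1,f_2): lcm = x_2**2*x_3**2. S = 11/2*x_1**2*x_2 + 4*x_1*x_2**2 + 3*x_1*x_2 - 5*x_2**2 + x_1 + 5/6*x_3 - 11/6.
  leading term x_1**2*x_2: no divisor's leading term divides it; move 11/2*x_1**2*x_2 to the remainder.
  leading term x_1*x_2**2: no divisor's leading term divides it; move 4*x_1*x_2**2 to the remainder.
  leading term x_1*x_2: no divisor's leading term divides it; move 3*x_1*x_2 to the remainder.
  leading term x_2**2: no divisor's leading term divides it; move -5*x_2**2 to the remainder.
  leading term x_1: no divisor's leading term divides it; move x_1 to the remainder.
  leading term x_3: no divisor's leading term divides it; move 5/6*x_3 to the remainder.
  leading term 1: no divisor's leading term divides it; move -11/6 to the remainder.
  remainder 11/2*x_1**2*x_2 + 4*x_1*x_2**2 + 3*x_1*x_2 - 5*x_2**2 + x_1 + 5/6*x_3 - 11/6 ≠ 0; add g_3 = 11/2*x_1**2*x_2 + 4*x_1*x_2**2 + 3*x_1*x_2 - 5*x_2**2 + x_1 + 5/6*x_3 - 11/6 to the basis.

The other S-polynomials (S(f_1,g_3), S(f_2,g_3)) all reduce to 0 modulo the current basis, so we have a Gröbner basis.
Inter-reduce: drop elements whose leading term is divisible by another's, tail-reduce, and make monic.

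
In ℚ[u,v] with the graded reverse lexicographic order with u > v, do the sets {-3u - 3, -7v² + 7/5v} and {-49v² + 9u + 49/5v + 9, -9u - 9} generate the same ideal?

Equality of ideals is decidable: compute both reduced Gröbner bases (unique for the ordering) and check whether they agree.
Buchberger on the first generating set:
f_1 = -3u - 3, LT = u.
f_2 = -7v² + 7/5v, LT = v².

The S-polynomials (S(f_1,f_2)) all reduce to 0 modulo the current basis, so we have a Gröbner basis.
Inter-reduce: drop elements whose leading term is divisible by another's, tail-reduce, and make monic.
Reduced Gröbner basis: {v² - ⅕v, u + 1}.

Buchberger on the second generating set:
h_1 = -49v² + 9u + 49/5v + 9, LT = v².
h_2 = -9u - 9, LT = u.

The S-polynomials (S(h_1,h_2)) all reduce to 0 modulo the current basis, so we have a Gröbner basis.
Inter-reduce: drop elements whose leading term is divisible by another's, tail-reduce, and make monic.
Reduced Gröbner basis: {v² - ⅕v, u + 1}.

The two bases agree; hence the ideals are identical.

Yes, the ideals are equal.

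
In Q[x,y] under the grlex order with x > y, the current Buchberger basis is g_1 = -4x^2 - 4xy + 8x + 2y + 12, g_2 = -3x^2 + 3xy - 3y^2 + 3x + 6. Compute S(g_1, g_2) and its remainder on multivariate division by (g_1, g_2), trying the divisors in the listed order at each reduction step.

S(g_1, g_2) = 2xy - y^2 - x - 1/2y - 1; remainder on division = 2xy - y^2 - x - 1/2y - 1.

lcm(LM(g_1), LM(g_2)) = x^2.
S = (lcm/LT(g_1))·g_1 − (lcm/LT(g_2))·g_2 = 2xy - y^2 - x - 1/2y - 1.
Reduce S modulo (g_1, g_2) in that order:
  leading term xy: no divisor's leading term divides it; move 2xy to the remainder.
  leading term y^2: no divisor's leading term divides it; move -y^2 to the remainder.
  leading term x: no divisor's leading term divides it; move -x to the remainder.
  leading term y: no divisor's leading term divides it; move -1/2y to the remainder.
  leading term 1: no divisor's leading term divides it; move -1 to the remainder.
The remainder 2xy - y^2 - x - 1/2y - 1 is nonzero, so it would be added as the next basis element.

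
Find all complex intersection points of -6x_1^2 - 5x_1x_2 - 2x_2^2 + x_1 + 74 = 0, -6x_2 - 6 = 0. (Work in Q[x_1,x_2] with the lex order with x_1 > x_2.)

{(-3, -1), (4, -1)}

Compute a lex Gröbner basis by Buchberger's algorithm.
f_1 = -6x_1^2 - 5x_1x_2 + x_1 - 2x_2^2 + 74, LT = x_1^2.
f_2 = -6x_2 - 6, LT = x_2.

The S-polynomials (S(f_1,f_2)) all reduce to 0 modulo the current basis, so we have a Gröbner basis.
Inter-reduce: drop elements whose leading term is divisible by another's, tail-reduce, and make monic.
Reduced Gröbner basis: {x_1^2 - x_1 - 12, x_2 + 1}.

From the last basis element, x_2 + 1 = 0, so x_2 takes values in {-1}. Each choice, substituted upward through the basis, yields the corresponding point(s) of the solution set.
  x_2 = -1: the earlier basis element becomes x_1^2 - x_1 - 12 = 0, giving x_1 = -3, 4 — points (-3, -1), (4, -1).
Zero-dimensionality of the ideal guarantees finitely many solutions over ℂ.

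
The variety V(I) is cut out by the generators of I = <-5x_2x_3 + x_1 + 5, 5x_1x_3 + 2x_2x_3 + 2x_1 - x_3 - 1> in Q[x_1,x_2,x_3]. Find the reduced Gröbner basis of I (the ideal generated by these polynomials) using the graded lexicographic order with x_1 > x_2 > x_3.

G = {x_1^2 + 12/5x_1x_2 + 24/5x_1 + x_2 - 1, x_1x_3 + 12/25x_1 - 1/5x_3 + 1/5, x_2x_3 - 1/5x_1 - 1}

f_1 = -5x_2x_3 + x_1 + 5, LT = x_2x_3.
f_2 = 5x_1x_3 + 2x_2x_3 + 2x_1 - x_3 - 1, LT = x_1x_3.

S(f_1,f_2): lcm = x_1x_2x_3. S = -2/5x_2^2x_3 - 1/5x_1^2 - 2/5x_1x_2 + 1/5x_2x_3 - x_1 + 1/5x_2.
  reduce S modulo (f_1, f_2):
  remainder -1/5x_1^2 - 12/25x_1x_2 - 24/25x_1 - 1/5x_2 + 1/5 ≠ 0; add g_3 = -1/5x_1^2 - 12/25x_1x_2 - 24/25x_1 - 1/5x_2 + 1/5 to the basis.

The other S-polynomials (S(f_1,g_3), S(f_2,g_3)) all reduce to 0 modulo the current basis, so we have a Gröbner basis.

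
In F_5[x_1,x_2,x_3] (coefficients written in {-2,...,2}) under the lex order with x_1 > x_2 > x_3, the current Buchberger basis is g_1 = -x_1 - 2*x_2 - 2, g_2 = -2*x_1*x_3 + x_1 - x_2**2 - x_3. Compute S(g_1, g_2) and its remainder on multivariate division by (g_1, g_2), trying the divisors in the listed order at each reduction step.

S(g_1, g_2) = -2*x_1 + 2*x_2**2 + 2*x_2*x_3 - x_3; remainder on division = 2*x_2**2 + 2*x_2*x_3 - x_2 - x_3 - 1.

lcm(LM(g_1), LM(g_2)) = x_1*x_3.
S = (lcm/LT(g_1))·g_1 − (lcm/LT(g_2))·g_2 = -2*x_1 + 2*x_2**2 + 2*x_2*x_3 - x_3.
Reduce S modulo (g_1, g_2) in that order:
  leading term x_1: subtract (2)·g_1 from -2*x_1 + 2*x_2**2 + 2*x_2*x_3 - x_3 → 2*x_2**2 + 2*x_2*x_3 - x_2 - x_3 - 1
  leading term x_2**2: no divisor's leading term divides it; move 2*x_2**2 to the remainder.
  leading term x_2*x_3: no divisor's leading term divides it; move 2*x_2*x_3 to the remainder.
  leading term x_2: no divisor's leading term divides it; move -x_2 to the remainder.
  leading term x_3: no divisor's leading term divides it; move -x_3 to the remainder.
  leading term 1: no divisor's leading term divides it; move -1 to the remainder.
The remainder 2*x_2**2 + 2*x_2*x_3 - x_2 - x_3 - 1 is nonzero, so it would be added as the next basis element.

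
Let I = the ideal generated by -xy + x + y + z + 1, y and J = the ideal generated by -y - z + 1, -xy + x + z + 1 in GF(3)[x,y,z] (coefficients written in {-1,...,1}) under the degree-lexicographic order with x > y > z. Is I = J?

Equality of ideals is decidable: compute both reduced Gröbner bases (unique for the ordering) and check whether they agree.
Buchberger on the first generating set:
f_1 = -xy + x + y + z + 1, LT = xy.
f_2 = y, LT = y.

S(f_1,f_2): lcm = xy. S = -x - y - z - 1.
  leading term x: no divisor's leading term divides it; move -x to the remainder.
  leading term y: subtract (-1)·f_2 from -y - z - 1 → -z - 1
  leading term z: no divisor's leading term divides it; move -z to the remainder.
  leading term 1: no divisor's leading term divides it; move -1 to the remainder.
  remainder -x - z - 1 ≠ 0; add g_3 = -x - z - 1 to the basis.

The other S-polynomials (S(f_1,g_3), S(f_2,g_3)) all reduce to 0 modulo the current basis, so we have a Gröbner basis.
Inter-reduce: drop elements whose leading term is divisible by another's, tail-reduce, and make monic.
Reduced Gröbner basis: {x + z + 1, y}.

Buchberger on the second generating set:
h_1 = -y - z + 1, LT = y.
h_2 = -xy + x + z + 1, LT = xy.

S(h_1,h_2): lcm = xy. S = xz + z + 1.
  leading term xz: no divisor's leading term divides it; move xz to the remainder.
  leading term z: no divisor's leading term divides it; move z to the remainder.
  leading term 1: no divisor's leading term divides it; move 1 to the remainder.
  remainder xz + z + 1 ≠ 0; add k_3 = xz + z + 1 to the basis.

The other S-polynomials (S(h_1,k_3), S(h_2,k_3)) all reduce to 0 modulo the current basis, so we have a Gröbner basis.
Inter-reduce: drop elements whose leading term is divisible by another's, tail-reduce, and make monic.
Reduced Gröbner basis: {xz + z + 1, y + z - 1}.

Since the reduced bases disagree, the two ideals are not the same.

No, the ideals differ.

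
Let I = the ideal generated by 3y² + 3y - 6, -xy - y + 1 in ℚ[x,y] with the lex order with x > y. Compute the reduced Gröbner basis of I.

G = {x - ½y + ½, y² + y - 2}

f_1 = 3y² + 3y - 6, LT = y².
f_2 = -xy - y + 1, LT = xy.

S(f_1,f_2): lcm = xy². S = xy - 2x - y² + y.
  leading term xy: subtract (-1)·f_2 from xy - 2x - y² + y → -2x - y² + 1
  leading term x: no divisor's leading term divides it; move -2x to the remainder.
  leading term y²: subtract (-⅓)·f_1 from -y² + 1 → y - 1
  leading term y: no divisor's leading term divides it; move y to the remainder.
  leading term 1: no divisor's leading term divides it; move -1 to the remainder.
  remainder -2x + y - 1 ≠ 0; add g_3 = -2x + y - 1 to the basis.

The other S-polynomials (S(f_1,g_3), S(f_2,g_3)) all reduce to 0 modulo the current basis, so we have a Gröbner basis.
Inter-reduce: drop elements whose leading term is divisible by another's, tail-reduce, and make monic.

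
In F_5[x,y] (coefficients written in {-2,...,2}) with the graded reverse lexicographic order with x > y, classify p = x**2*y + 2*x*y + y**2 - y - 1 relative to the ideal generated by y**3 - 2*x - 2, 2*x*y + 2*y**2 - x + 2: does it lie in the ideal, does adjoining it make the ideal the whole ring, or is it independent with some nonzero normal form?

x**2*y + 2*x*y + y**2 - y - 1 lies in I (it reduces to 0).

First compute the reduced Gröbner basis of I by Buchberger's algorithm.
f_1 = y**3 - 2*x - 2, LT = y**3.
f_2 = 2*x*y + 2*y**2 - x + 2, LT = x*y.

S(f_1,f_2): lcm = x*y**3. S = -y**4 - 2*x*y**2 - 2*x**2 - y**2 - 2*x.
  leading term y**4: subtract (-y)·f_1 from -y**4 - 2*x*y**2 - 2*x**2 - y**2 - 2*x → -2*x*y**2 - 2*x**2 - 2*x*y - y**2 - 2*x - 2*y
  leading term x*y**2: subtract (-y)·f_2 from -2*x*y**2 - 2*x**2 - 2*x*y - y**2 - 2*x - 2*y → 2*y**3 - 2*x**2 + 2*x*y - y**2 - 2*x
  leading term y**3: subtract (2)·f_1 from 2*y**3 - 2*x**2 + 2*x*y - y**2 - 2*x → -2*x**2 + 2*x*y - y**2 + 2*x - 1
  leading term x**2: no divisor's leading term divides it; move -2*x**2 to the remainder.
  leading term x*y: subtract (1)·f_2 from 2*x*y - y**2 + 2*x - 1 → 2*y**2 - 2*x + 2
  leading term y**2: no divisor's leading term divides it; move 2*y**2 to the remainder.
  leading term x: no divisor's leading term divides it; move -2*x to the remainder.
  leading term 1: no divisor's leading term divides it; move 2 to the remainder.
  remainder -2*x**2 + 2*y**2 - 2*x + 2 ≠ 0; add h_3 = -2*x**2 + 2*y**2 - 2*x + 2 to the basis.

The other S-polynomials (S(f_1,h_3), S(f_2,h_3)) all reduce to 0 modulo the current basis, so we have a Gröbner basis.
Inter-reduce: drop elements whose leading term is divisible by another's, tail-reduce, and make monic.
Reduced Gröbner basis: {y**3 - 2*x - 2, x**2 - y**2 + x - 1, x*y + y**2 + 2*x + 1}.
Label its elements g_1 = y**3 - 2*x - 2, g_2 = x**2 - y**2 + x - 1, g_3 = x*y + y**2 + 2*x + 1.

Reduce p = x**2*y + 2*x*y + y**2 - y - 1 modulo G:
  leading term x**2*y: subtract (y)·g_2 from x**2*y + 2*x*y + y**2 - y - 1 → y**3 + x*y + y**2 - 1
  leading term y**3: subtract (1)·g_1 from y**3 + x*y + y**2 - 1 → x*y + y**2 + 2*x + 1
  leading term x*y: subtract (1)·g_3 from x*y + y**2 + 2*x + 1 → 0
  normal form = 0.
Since the normal form is 0, p ∈ I.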